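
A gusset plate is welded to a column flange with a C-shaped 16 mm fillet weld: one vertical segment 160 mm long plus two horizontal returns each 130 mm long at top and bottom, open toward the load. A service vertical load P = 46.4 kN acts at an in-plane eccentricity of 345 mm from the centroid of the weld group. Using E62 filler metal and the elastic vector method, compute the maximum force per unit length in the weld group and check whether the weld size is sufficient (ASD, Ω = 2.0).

E62XX → F_EXX = 620 MPa.
Total weld length L_w = 420 mm. Treat welds as unit-width lines.
Centroid: x̄ = 2×130×65 / 420 = 40.24 mm from the vertical weld.
Polar moment about centroid: J = I_x + I_y = [160³/12 + 2×130×80²] + [160×40.24² + 2(130³/12 + 130×24.76²)] = 2790000 mm³.
Direct shear f_v = P/L_w = 46.4×10³ / 420 = 110.5 N/mm (vertical).
Torsion M = P·e = 46.4×10³ × 345 = 16008000 N·mm.
Critical point at (x, y) = (89.76, 80) from centroid. f_tx = M·y/J = 459 N/mm; f_ty = M·x/J = 515 N/mm.
Resultant f_max = √[f_tx² + (f_v + f_ty)²] = √[459² + (110.5 + 515)²] = 775.9 N/mm.
Capacity per unit length: r_n/Ω = (1/2.0) × 0.6 × 620 × (0.707 × 16) = 2104 N/mm.
775.9 ≤ 2104 → adequate.

f_max ≈ 776 N/mm; adequate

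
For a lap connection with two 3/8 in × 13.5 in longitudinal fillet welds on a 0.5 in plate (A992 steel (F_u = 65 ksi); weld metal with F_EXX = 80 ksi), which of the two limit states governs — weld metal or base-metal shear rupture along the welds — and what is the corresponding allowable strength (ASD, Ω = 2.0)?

R_n/Ω ≈ 172 kips (weld metal governs)

t_e = 0.707 × 0.375 = 0.2651 in; L = 27 in.
Weld metal: R_n/Ω = (1/2.0) × 0.6 × 80 × 0.2651 × 27 = 171.8 kips.
Base metal (shear rupture): R_n/Ω = (1/2.0) × 0.6 × 65 × 0.5 × 27 = 263.2 kips.
Governing: weld metal.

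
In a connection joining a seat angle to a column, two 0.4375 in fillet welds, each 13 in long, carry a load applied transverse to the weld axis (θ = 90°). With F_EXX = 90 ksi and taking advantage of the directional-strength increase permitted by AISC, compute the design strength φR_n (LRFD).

φR_n ≈ 489 kip

t_e = 0.707 × 0.4375 = 0.3093 in; A_we = 0.3093 × 26 = 8.042 in².
Directional factor: 1.0 + 0.5 sin^1.5(90°) = 1.5.
F_nw = 0.6 × 90 × 1.5 = 81 ksi.
φR_n = 0.75 × 81 × 8.042 = 488.6 kip.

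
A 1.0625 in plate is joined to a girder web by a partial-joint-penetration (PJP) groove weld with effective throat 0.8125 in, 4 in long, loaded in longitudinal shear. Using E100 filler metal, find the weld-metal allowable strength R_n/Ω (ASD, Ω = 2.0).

R_n/Ω ≈ 97.5 kips

E100XX → F_EXX = 100 ksi.
Effective throat (given) t_e = 0.8125 in.
A_we = 0.8125 × 4 = 3.25 in².
F_nw = 0.6 F_EXX = 60 ksi.
R_n/Ω = (60 × 3.25) / 2.0 = 97.5 kips.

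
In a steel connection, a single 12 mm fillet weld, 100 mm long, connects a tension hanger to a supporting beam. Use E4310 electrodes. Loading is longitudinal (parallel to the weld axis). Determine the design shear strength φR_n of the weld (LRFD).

φR_n ≈ 164 kN

E43XX → F_EXX = 430 MPa.
Effective throat t_e = 0.707 × 12 = 8.484 mm.
Total length L = 100 mm; A_we = 8.484 × 100 = 848.4 mm².
F_nw = 0.6 F_EXX = 0.6 × 430 = 258 MPa.
φR_n = 0.75 × 258 × 848.4 × 10⁻³ = 164.2 kN.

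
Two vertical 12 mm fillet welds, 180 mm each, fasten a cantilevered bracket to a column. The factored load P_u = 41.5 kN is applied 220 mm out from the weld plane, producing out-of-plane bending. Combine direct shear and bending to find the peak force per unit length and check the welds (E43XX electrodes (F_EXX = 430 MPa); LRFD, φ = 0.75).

L_w = 2 × 180 = 360 mm; section modulus (unit throat) S = 2 × L²/6 = 10800 mm².
Direct shear f_v = P/L_w = 41.5×10³/360 = 115.3 N/mm.
Moment M = P × e = 41.5×10³ × 220 = 9130000 N·mm; bending f_b = M/S = 845.4 N/mm.
f_max = √(f_v² + f_b²) = √(115.3² + 845.4²) = 853.2 N/mm.
φr_n = 0.75 × 0.6 × 430 × (0.707 × 12) = 1642 N/mm → adequate.

f_max ≈ 853 N/mm; adequate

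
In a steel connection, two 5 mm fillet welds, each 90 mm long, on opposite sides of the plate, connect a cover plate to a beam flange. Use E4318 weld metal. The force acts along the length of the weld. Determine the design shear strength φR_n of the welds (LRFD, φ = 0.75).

E43XX → F_EXX = 430 MPa.
Effective throat t_e = 0.707 × 5 = 3.535 mm.
Total length L = 180 mm; A_we = 3.535 × 180 = 636.3 mm².
F_nw = 0.6 F_EXX = 0.6 × 430 = 258 MPa.
φR_n = 0.75 × 258 × 636.3 × 10⁻³ = 123.1 kN.

φR_n ≈ 123 kN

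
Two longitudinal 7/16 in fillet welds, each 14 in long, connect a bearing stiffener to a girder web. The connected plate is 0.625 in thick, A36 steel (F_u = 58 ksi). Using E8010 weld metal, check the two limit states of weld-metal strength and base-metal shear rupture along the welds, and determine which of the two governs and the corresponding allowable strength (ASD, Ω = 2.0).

R_n/Ω ≈ 208 kip (weld metal governs)

E80XX → F_EXX = 80 ksi.
t_e = 0.707 × 0.4375 = 0.3093 in; L = 28 in.
Weld metal: R_n/Ω = (1/2.0) × 0.6 × 80 × 0.3093 × 28 = 207.9 kip.
Base metal (shear rupture): R_n/Ω = (1/2.0) × 0.6 × 58 × 0.625 × 28 = 304.5 kip.
Governing: weld metal.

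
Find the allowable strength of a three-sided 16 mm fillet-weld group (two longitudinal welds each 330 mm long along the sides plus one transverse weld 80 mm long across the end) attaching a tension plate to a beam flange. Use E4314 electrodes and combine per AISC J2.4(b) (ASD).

E43XX → F_EXX = 430 MPa.
t_e = 0.707 × 16 = 11.31 mm.
R_nwl = 0.6 × 430 × 11.31 × 660 × 10⁻³ = 1926 kN (longitudinal, 2 welds).
R_nwt = 0.6 × 430 × 11.31 × 80 × 10⁻³ = 233.5 kN (transverse, base value).
(i) R_nwl + R_nwt = 2160 kN; (ii) 0.85 R_nwl + 1.5 R_nwt = 1987 kN.
R_n = max = 2160 kN [governs: (i)]; R_n/Ω = 1080 kN.

R_n/Ω ≈ 1080 kN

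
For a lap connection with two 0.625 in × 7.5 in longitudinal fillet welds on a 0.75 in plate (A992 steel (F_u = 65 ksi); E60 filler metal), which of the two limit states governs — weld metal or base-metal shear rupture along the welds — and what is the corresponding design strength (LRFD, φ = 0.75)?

E60XX → F_EXX = 60 ksi.
t_e = 0.707 × 0.625 = 0.4419 in; L = 15 in.
Weld metal: φR_n = 0.75 × 0.6 × 60 × 0.4419 × 15 = 179 kip.
Base metal (shear rupture): φR_n = 0.75 × 0.6 × 65 × 0.75 × 15 = 329.1 kip.
Governing: weld metal.

φR_n ≈ 179 kip (weld metal governs)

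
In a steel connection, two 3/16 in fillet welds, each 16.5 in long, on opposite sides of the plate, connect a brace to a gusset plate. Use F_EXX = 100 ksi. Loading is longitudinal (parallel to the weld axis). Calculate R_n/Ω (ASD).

R_n/Ω ≈ 131 kip

Effective throat t_e = 0.707 × 0.1875 = 0.1326 in.
Total length L = 33 in; A_we = 0.1326 × 33 = 4.375 in².
F_nw = 0.6 F_EXX = 0.6 × 100 = 60 ksi.
R_n = 60 × 4.375 = 262.5 kip; R_n/Ω = 262.5/2.0 = 131.2 kip.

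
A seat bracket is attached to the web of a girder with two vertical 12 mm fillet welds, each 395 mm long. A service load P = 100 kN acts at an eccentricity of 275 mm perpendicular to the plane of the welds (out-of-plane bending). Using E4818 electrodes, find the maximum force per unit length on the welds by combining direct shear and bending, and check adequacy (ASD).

E48XX → F_EXX = 480 MPa.
L_w = 2 × 395 = 790 mm; section modulus (unit throat) S = 2 × L²/6 = 52010 mm².
Direct shear f_v = P/L_w = 100×10³/790 = 126.6 N/mm.
Moment M = P × e = 100×10³ × 275 = 27500000 N·mm; bending f_b = M/S = 528.8 N/mm.
f_max = √(f_v² + f_b²) = √(126.6² + 528.8²) = 543.7 N/mm.
r_n/Ω = (1/2.0) × 0.6 × 480 × (0.707 × 12) = 1222 N/mm → adequate.

f_max ≈ 544 N/mm; adequate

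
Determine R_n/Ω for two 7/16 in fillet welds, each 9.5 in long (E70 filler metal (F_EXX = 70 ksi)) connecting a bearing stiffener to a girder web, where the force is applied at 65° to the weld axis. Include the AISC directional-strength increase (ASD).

R_n/Ω ≈ 177 kip

t_e = 0.707 × 0.4375 = 0.3093 in; A_we = 0.3093 × 19 = 5.877 in².
Directional factor: 1.0 + 0.5 sin^1.5(65°) = 1.431.
F_nw = 0.6 × 70 × 1.431 = 60.12 ksi.
R_n/Ω = (60.12 × 5.877) / 2.0 = 176.7 kip.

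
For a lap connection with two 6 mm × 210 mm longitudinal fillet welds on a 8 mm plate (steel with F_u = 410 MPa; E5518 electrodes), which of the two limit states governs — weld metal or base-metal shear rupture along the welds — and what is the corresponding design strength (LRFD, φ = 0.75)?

φR_n ≈ 441 kN (weld metal governs)

E55XX → F_EXX = 550 MPa.
t_e = 0.707 × 6 = 4.242 mm; L = 420 mm.
Weld metal: φR_n = 0.75 × 0.6 × 550 × 4.242 × 420 × 10⁻³ = 441 kN.
Base metal (shear rupture): φR_n = 0.75 × 0.6 × 410 × 8 × 420 × 10⁻³ = 619.9 kN.
Governing: weld metal.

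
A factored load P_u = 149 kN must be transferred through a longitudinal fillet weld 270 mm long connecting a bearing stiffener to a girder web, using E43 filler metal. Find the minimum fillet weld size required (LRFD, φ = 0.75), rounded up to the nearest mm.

w = 5 mm

E43XX → F_EXX = 430 MPa.
Total weld length L = 270 mm.
Required throat t_e = P_u / (φ × 0.6 F_EXX × L) = 149 / (0.75 × 0.6 × 430 × 270 × 10⁻³) = 2.852 mm.
Required leg w = t_e / 0.707 = 4.034 mm → use 5 mm.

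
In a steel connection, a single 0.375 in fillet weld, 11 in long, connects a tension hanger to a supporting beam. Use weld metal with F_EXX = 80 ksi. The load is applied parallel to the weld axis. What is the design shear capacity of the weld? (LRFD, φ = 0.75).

φR_n ≈ 105 kips

Effective throat t_e = 0.707 × 0.375 = 0.2651 in.
Total length L = 11 in; A_we = 0.2651 × 11 = 2.916 in².
F_nw = 0.6 F_EXX = 0.6 × 80 = 48 ksi.
φR_n = 0.75 × 48 × 2.916 = 105 kips.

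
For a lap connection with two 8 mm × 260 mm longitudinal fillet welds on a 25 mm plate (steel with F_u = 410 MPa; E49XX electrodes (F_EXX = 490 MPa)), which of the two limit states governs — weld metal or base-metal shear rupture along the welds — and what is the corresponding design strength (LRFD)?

φR_n ≈ 649 kN (weld metal governs)

t_e = 0.707 × 8 = 5.656 mm; L = 520 mm.
Weld metal: φR_n = 0.75 × 0.6 × 490 × 5.656 × 520 × 10⁻³ = 648.5 kN.
Base metal (shear rupture): φR_n = 0.75 × 0.6 × 410 × 25 × 520 × 10⁻³ = 2398 kN.
Governing: weld metal.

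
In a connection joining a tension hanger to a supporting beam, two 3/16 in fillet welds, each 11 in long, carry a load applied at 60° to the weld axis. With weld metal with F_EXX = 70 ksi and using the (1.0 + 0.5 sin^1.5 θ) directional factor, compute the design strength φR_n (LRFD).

φR_n ≈ 129 kips

t_e = 0.707 × 0.1875 = 0.1326 in; A_we = 0.1326 × 22 = 2.916 in².
Directional factor: 1.0 + 0.5 sin^1.5(60°) = 1.403.
F_nw = 0.6 × 70 × 1.403 = 58.92 ksi.
φR_n = 0.75 × 58.92 × 2.916 = 128.9 kips.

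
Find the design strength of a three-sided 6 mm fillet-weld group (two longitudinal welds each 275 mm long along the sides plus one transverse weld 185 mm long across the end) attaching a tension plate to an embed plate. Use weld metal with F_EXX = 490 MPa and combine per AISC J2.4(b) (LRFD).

φR_n ≈ 697 kN

t_e = 0.707 × 6 = 4.242 mm.
R_nwl = 0.6 × 490 × 4.242 × 550 × 10⁻³ = 685.9 kN (longitudinal, 2 welds).
R_nwt = 0.6 × 490 × 4.242 × 185 × 10⁻³ = 230.7 kN (transverse, base value).
(i) R_nwl + R_nwt = 916.7 kN; (ii) 0.85 R_nwl + 1.5 R_nwt = 929.1 kN.
R_n = max = 929.1 kN [governs: (ii)]; φR_n = 696.8 kN.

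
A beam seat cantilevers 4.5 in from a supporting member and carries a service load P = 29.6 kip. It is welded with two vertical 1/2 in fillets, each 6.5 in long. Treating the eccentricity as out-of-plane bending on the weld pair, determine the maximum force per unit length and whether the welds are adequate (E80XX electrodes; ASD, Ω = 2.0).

f_max ≈ 9.73 kip/in; NOT adequate

E80XX → F_EXX = 80 ksi.
L_w = 2 × 6.5 = 13 in; section modulus (unit throat) S = 2 × L²/6 = 14.08 in².
Direct shear f_v = P/L_w = 29.6/13 = 2.277 kip/in.
Moment M = P × e = 29.6 × 4.5 = 133.2 kip·in; bending f_b = M/S = 9.458 kip/in.
f_max = √(f_v² + f_b²) = √(2.277² + 9.458²) = 9.728 kip/in.
r_n/Ω = (1/2.0) × 0.6 × 80 × (0.707 × 0.5) = 8.484 kip/in → NOT adequate.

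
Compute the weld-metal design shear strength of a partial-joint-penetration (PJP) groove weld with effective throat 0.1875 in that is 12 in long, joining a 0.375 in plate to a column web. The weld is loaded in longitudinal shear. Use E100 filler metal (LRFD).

E100XX → F_EXX = 100 ksi.
Effective throat (given) t_e = 0.1875 in.
A_we = 0.1875 × 12 = 2.25 in².
F_nw = 0.6 F_EXX = 60 ksi.
φR_n = 0.75 × 60 × 2.25 = 101.2 kip.

φR_n ≈ 101 kip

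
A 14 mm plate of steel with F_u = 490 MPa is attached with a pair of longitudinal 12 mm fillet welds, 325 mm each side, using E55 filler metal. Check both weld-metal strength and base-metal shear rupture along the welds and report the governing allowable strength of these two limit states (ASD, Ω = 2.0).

R_n/Ω ≈ 910 kN (weld metal governs)

E55XX → F_EXX = 550 MPa.
t_e = 0.707 × 12 = 8.484 mm; L = 650 mm.
Weld metal: R_n/Ω = (1/2.0) × 0.6 × 550 × 8.484 × 650 × 10⁻³ = 909.9 kN.
Base metal (shear rupture): R_n/Ω = (1/2.0) × 0.6 × 490 × 14 × 650 × 10⁻³ = 1338 kN.
Governing: weld metal.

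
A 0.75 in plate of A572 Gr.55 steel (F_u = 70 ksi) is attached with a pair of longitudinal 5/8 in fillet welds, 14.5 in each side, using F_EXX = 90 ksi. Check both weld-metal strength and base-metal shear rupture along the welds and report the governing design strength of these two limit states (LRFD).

t_e = 0.707 × 0.625 = 0.4419 in; L = 29 in.
Weld metal: φR_n = 0.75 × 0.6 × 90 × 0.4419 × 29 = 519 kips.
Base metal (shear rupture): φR_n = 0.75 × 0.6 × 70 × 0.75 × 29 = 685.1 kips.
Governing: weld metal.

φR_n ≈ 519 kips (weld metal governs)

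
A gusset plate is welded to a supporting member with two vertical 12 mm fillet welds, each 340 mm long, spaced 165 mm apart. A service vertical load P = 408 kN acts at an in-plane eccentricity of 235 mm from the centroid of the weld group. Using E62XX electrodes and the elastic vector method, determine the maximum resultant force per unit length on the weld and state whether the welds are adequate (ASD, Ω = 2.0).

f_max ≈ 1960 N/mm; NOT adequate

E62XX → F_EXX = 620 MPa.
Total weld length L_w = 680 mm. Treat welds as unit-width lines.
Polar moment about centroid: J = 2[d³/12 + d(b/2)²] = 2[340³/12 + 340×82.5²] = 11180000 mm³.
Direct shear f_v = P/L_w = 408×10³ / 680 = 600 N/mm (vertical).
Torsion M = P·e = 408×10³ × 235 = 95880000 N·mm.
Critical point at (x, y) = (82.5, 170) from centroid. f_tx = M·y/J = 1458 N/mm; f_ty = M·x/J = 707.6 N/mm.
Resultant f_max = √[f_tx² + (f_v + f_ty)²] = √[1458² + (600 + 707.6)²] = 1959 N/mm.
Capacity per unit length: r_n/Ω = (1/2.0) × 0.6 × 620 × (0.707 × 12) = 1578 N/mm.
1959 > 1578 → NOT adequate.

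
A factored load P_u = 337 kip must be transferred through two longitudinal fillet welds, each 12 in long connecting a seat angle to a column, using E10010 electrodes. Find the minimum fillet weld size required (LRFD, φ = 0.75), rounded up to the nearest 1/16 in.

E100XX → F_EXX = 100 ksi.
Total weld length L = 24 in.
Required throat t_e = P_u / (φ × 0.6 F_EXX × L) = 337 / (0.75 × 0.6 × 100 × 24) = 0.312 in.
Required leg w = t_e / 0.707 = 0.4414 in → use 1/2 in.

w = 1/2 in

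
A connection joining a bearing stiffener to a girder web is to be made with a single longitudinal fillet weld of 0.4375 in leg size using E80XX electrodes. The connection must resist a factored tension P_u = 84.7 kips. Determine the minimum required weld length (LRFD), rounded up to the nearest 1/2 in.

L = 8 in

E80XX → F_EXX = 80 ksi.
Throat t_e = 0.707 × 0.4375 = 0.3093 in.
φr_n = 0.75 × 0.6 × 80 × 0.3093 = 11.14 kips/in.
L_req = P_u / φr_n = 84.7 / 11.14 = 7.606 in total.
Round up → use L = 8 in.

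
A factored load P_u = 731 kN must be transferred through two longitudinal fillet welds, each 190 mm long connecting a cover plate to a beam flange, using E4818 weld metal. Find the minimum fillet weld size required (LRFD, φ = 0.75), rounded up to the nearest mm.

E48XX → F_EXX = 480 MPa.
Total weld length L = 380 mm.
Required throat t_e = P_u / (φ × 0.6 F_EXX × L) = 731 / (0.75 × 0.6 × 480 × 380 × 10⁻³) = 8.906 mm.
Required leg w = t_e / 0.707 = 12.6 mm → use 13 mm.

w = 13 mm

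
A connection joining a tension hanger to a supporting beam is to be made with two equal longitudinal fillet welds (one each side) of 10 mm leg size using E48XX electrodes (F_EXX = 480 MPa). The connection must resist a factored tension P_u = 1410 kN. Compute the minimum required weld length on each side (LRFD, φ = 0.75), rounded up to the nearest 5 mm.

L = 465 mm on each side

Throat t_e = 0.707 × 10 = 7.07 mm.
φr_n = 0.75 × 0.6 × 480 × 7.07 × 10⁻³ = 1.527 kN/mm.
L_req = P_u / φr_n = 1410 / 1.527 = 923.3 mm total.
Per side: 923.3 / 2 = 461.7 mm.
Round up → use L = 465 mm on each side.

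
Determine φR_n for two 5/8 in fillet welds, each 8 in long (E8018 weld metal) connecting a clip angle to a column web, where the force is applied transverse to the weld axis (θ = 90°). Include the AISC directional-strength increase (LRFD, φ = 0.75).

φR_n ≈ 382 kip

E80XX → F_EXX = 80 ksi.
t_e = 0.707 × 0.625 = 0.4419 in; A_we = 0.4419 × 16 = 7.07 in².
Directional factor: 1.0 + 0.5 sin^1.5(90°) = 1.5.
F_nw = 0.6 × 80 × 1.5 = 72 ksi.
φR_n = 0.75 × 72 × 7.07 = 381.8 kip.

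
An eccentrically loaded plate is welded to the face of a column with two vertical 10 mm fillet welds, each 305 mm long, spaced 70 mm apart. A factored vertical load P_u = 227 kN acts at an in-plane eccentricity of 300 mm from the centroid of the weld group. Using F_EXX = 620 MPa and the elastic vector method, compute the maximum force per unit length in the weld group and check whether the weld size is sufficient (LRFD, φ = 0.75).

Total weld length L_w = 610 mm. Treat welds as unit-width lines.
Polar moment about centroid: J = 2[d³/12 + d(b/2)²] = 2[305³/12 + 305×35²] = 5476000 mm³.
Direct shear f_v = P/L_w = 227×10³ / 610 = 372.1 N/mm (vertical).
Torsion M = P·e = 227×10³ × 300 = 68100000 N·mm.
Critical point at (x, y) = (35, 152.5) from centroid. f_tx = M·y/J = 1896 N/mm; f_ty = M·x/J = 435.3 N/mm.
Resultant f_max = √[f_tx² + (f_v + f_ty)²] = √[1896² + (372.1 + 435.3)²] = 2061 N/mm.
Capacity per unit length: φr_n = 0.75 × 0.6 × 620 × (0.707 × 10) = 1973 N/mm.
2061 > 1973 → NOT adequate.

f_max ≈ 2060 N/mm; NOT adequate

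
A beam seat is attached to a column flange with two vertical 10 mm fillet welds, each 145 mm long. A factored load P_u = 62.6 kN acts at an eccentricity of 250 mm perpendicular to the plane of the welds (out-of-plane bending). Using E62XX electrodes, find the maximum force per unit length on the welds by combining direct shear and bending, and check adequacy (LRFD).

E62XX → F_EXX = 620 MPa.
L_w = 2 × 145 = 290 mm; section modulus (unit throat) S = 2 × L²/6 = 7008 mm².
Direct shear f_v = P/L_w = 62.6×10³/290 = 215.9 N/mm.
Moment M = P × e = 62.6×10³ × 250 = 15650000 N·mm; bending f_b = M/S = 2233 N/mm.
f_max = √(f_v² + f_b²) = √(215.9² + 2233²) = 2243 N/mm.
φr_n = 0.75 × 0.6 × 620 × (0.707 × 10) = 1973 N/mm → NOT adequate.

f_max ≈ 2240 N/mm; NOT adequate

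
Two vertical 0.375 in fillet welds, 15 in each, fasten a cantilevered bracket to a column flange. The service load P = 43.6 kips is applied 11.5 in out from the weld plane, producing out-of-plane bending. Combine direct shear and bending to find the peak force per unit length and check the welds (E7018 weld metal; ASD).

E70XX → F_EXX = 70 ksi.
L_w = 2 × 15 = 30 in; section modulus (unit throat) S = 2 × L²/6 = 75 in².
Direct shear f_v = P/L_w = 43.6/30 = 1.453 kip/in.
Moment M = P × e = 43.6 × 11.5 = 501.4 kip·in; bending f_b = M/S = 6.685 kip/in.
f_max = √(f_v² + f_b²) = √(1.453² + 6.685²) = 6.841 kip/in.
r_n/Ω = (1/2.0) × 0.6 × 70 × (0.707 × 0.375) = 5.568 kip/in → NOT adequate.

f_max ≈ 6.84 kip/in; NOT adequate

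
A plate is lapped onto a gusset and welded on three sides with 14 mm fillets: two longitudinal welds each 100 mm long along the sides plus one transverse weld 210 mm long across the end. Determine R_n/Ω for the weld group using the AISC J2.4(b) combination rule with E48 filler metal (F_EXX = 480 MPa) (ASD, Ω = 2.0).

t_e = 0.707 × 14 = 9.898 mm.
R_nwl = 0.6 × 480 × 9.898 × 200 × 10⁻³ = 570.1 kN (longitudinal, 2 welds).
R_nwt = 0.6 × 480 × 9.898 × 210 × 10⁻³ = 598.6 kN (transverse, base value).
(i) R_nwl + R_nwt = 1169 kN; (ii) 0.85 R_nwl + 1.5 R_nwt = 1383 kN.
R_n = max = 1383 kN [governs: (ii)]; R_n/Ω = 691.3 kN.

R_n/Ω ≈ 691 kN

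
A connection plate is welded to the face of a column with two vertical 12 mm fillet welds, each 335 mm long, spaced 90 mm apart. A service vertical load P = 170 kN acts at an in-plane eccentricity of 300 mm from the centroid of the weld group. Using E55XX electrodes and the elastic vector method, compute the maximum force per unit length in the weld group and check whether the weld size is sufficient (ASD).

E55XX → F_EXX = 550 MPa.
Total weld length L_w = 670 mm. Treat welds as unit-width lines.
Polar moment about centroid: J = 2[d³/12 + d(b/2)²] = 2[335³/12 + 335×45²] = 7623000 mm³.
Direct shear f_v = P/L_w = 170×10³ / 670 = 253.7 N/mm (vertical).
Torsion M = P·e = 170×10³ × 300 = 51000000 N·mm.
Critical point at (x, y) = (45, 167.5) from centroid. f_tx = M·y/J = 1121 N/mm; f_ty = M·x/J = 301.1 N/mm.
Resultant f_max = √[f_tx² + (f_v + f_ty)²] = √[1121² + (253.7 + 301.1)²] = 1250 N/mm.
Capacity per unit length: r_n/Ω = (1/2.0) × 0.6 × 550 × (0.707 × 12) = 1400 N/mm.
1250 ≤ 1400 → adequate.

f_max ≈ 1250 N/mm; adequate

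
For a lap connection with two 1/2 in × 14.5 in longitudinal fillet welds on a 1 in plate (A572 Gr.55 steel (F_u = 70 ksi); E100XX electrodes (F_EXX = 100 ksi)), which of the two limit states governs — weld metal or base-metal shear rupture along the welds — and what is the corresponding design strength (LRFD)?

t_e = 0.707 × 0.5 = 0.3535 in; L = 29 in.
Weld metal: φR_n = 0.75 × 0.6 × 100 × 0.3535 × 29 = 461.3 kip.
Base metal (shear rupture): φR_n = 0.75 × 0.6 × 70 × 1 × 29 = 913.5 kip.
Governing: weld metal.

φR_n ≈ 461 kip (weld metal governs)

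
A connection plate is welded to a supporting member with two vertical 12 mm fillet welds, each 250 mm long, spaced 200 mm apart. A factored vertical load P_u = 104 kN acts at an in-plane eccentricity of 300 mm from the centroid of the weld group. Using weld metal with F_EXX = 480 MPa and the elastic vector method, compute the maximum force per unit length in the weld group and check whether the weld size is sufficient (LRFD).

f_max ≈ 803 N/mm; adequate

Total weld length L_w = 500 mm. Treat welds as unit-width lines.
Polar moment about centroid: J = 2[d³/12 + d(b/2)²] = 2[250³/12 + 250×100²] = 7604000 mm³.
Direct shear f_v = P/L_w = 104×10³ / 500 = 208 N/mm (vertical).
Torsion M = P·e = 104×10³ × 300 = 31200000 N·mm.
Critical point at (x, y) = (100, 125) from centroid. f_tx = M·y/J = 512.9 N/mm; f_ty = M·x/J = 410.3 N/mm.
Resultant f_max = √[f_tx² + (f_v + f_ty)²] = √[512.9² + (208 + 410.3)²] = 803.3 N/mm.
Capacity per unit length: φr_n = 0.75 × 0.6 × 480 × (0.707 × 12) = 1833 N/mm.
803.3 ≤ 1833 → adequate.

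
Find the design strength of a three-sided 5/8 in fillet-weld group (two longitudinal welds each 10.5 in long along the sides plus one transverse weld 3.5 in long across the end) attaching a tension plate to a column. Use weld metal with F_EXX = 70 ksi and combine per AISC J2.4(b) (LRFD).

φR_n ≈ 341 kip

t_e = 0.707 × 0.625 = 0.4419 in.
R_nwl = 0.6 × 70 × 0.4419 × 21 = 389.7 kip (longitudinal, 2 welds).
R_nwt = 0.6 × 70 × 0.4419 × 3.5 = 64.96 kip (transverse, base value).
(i) R_nwl + R_nwt = 454.7 kip; (ii) 0.85 R_nwl + 1.5 R_nwt = 428.7 kip.
R_n = max = 454.7 kip [governs: (i)]; φR_n = 341 kip.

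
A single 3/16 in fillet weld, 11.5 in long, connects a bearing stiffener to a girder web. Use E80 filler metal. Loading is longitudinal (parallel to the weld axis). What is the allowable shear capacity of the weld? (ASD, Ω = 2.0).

R_n/Ω ≈ 36.6 kips

E80XX → F_EXX = 80 ksi.
Effective throat t_e = 0.707 × 0.1875 = 0.1326 in.
Total length L = 11.5 in; A_we = 0.1326 × 11.5 = 1.524 in².
F_nw = 0.6 F_EXX = 0.6 × 80 = 48 ksi.
R_n = 48 × 1.524 = 73.17 kips; R_n/Ω = 73.17/2.0 = 36.59 kips.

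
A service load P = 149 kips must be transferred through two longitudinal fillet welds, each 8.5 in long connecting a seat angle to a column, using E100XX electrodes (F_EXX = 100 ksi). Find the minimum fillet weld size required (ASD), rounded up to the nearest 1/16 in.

w = 7/16 in

Total weld length L = 17 in.
Required throat t_e = P × Ω / (0.6 F_EXX × L) = 149 × 2.0 / (0.6 × 100 × 17) = 0.2922 in.
Required leg w = t_e / 0.707 = 0.4132 in → use 7/16 in.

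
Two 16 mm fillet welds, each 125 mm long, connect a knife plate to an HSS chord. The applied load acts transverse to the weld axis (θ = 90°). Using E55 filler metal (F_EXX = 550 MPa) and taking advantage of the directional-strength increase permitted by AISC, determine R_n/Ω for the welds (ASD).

R_n/Ω ≈ 700 kN

t_e = 0.707 × 16 = 11.31 mm; A_we = 11.31 × 250 = 2828 mm².
Directional factor: 1.0 + 0.5 sin^1.5(90°) = 1.5.
F_nw = 0.6 × 550 × 1.5 = 495 MPa.
R_n/Ω = (495 × 2828) / 2.0 × 10⁻³ = 699.9 kN.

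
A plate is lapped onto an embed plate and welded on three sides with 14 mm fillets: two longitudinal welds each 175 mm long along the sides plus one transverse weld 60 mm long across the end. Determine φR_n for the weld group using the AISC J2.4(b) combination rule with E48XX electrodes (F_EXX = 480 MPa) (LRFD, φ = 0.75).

φR_n ≈ 877 kN

t_e = 0.707 × 14 = 9.898 mm.
R_nwl = 0.6 × 480 × 9.898 × 350 × 10⁻³ = 997.7 kN (longitudinal, 2 welds).
R_nwt = 0.6 × 480 × 9.898 × 60 × 10⁻³ = 171 kN (transverse, base value).
(i) R_nwl + R_nwt = 1169 kN; (ii) 0.85 R_nwl + 1.5 R_nwt = 1105 kN.
R_n = max = 1169 kN [governs: (i)]; φR_n = 876.6 kN.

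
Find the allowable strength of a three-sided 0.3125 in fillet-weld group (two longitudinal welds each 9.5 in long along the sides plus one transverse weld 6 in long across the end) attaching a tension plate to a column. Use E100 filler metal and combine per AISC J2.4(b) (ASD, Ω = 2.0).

E100XX → F_EXX = 100 ksi.
t_e = 0.707 × 0.3125 = 0.2209 in.
R_nwl = 0.6 × 100 × 0.2209 × 19 = 251.9 kip (longitudinal, 2 welds).
R_nwt = 0.6 × 100 × 0.2209 × 6 = 79.54 kip (transverse, base value).
(i) R_nwl + R_nwt = 331.4 kip; (ii) 0.85 R_nwl + 1.5 R_nwt = 333.4 kip.
R_n = max = 333.4 kip [governs: (ii)]; R_n/Ω = 166.7 kip.

R_n/Ω ≈ 167 kip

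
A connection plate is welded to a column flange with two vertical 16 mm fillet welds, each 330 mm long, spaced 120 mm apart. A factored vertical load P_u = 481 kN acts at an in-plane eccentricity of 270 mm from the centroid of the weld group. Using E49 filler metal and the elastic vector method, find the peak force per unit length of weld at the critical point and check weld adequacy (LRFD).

E49XX → F_EXX = 490 MPa.
Total weld length L_w = 660 mm. Treat welds as unit-width lines.
Polar moment about centroid: J = 2[d³/12 + d(b/2)²] = 2[330³/12 + 330×60²] = 8366000 mm³.
Direct shear f_v = P/L_w = 481×10³ / 660 = 728.8 N/mm (vertical).
Torsion M = P·e = 481×10³ × 270 = 129870000 N·mm.
Critical point at (x, y) = (60, 165) from centroid. f_tx = M·y/J = 2562 N/mm; f_ty = M·x/J = 931.5 N/mm.
Resultant f_max = √[f_tx² + (f_v + f_ty)²] = √[2562² + (728.8 + 931.5)²] = 3053 N/mm.
Capacity per unit length: φr_n = 0.75 × 0.6 × 490 × (0.707 × 16) = 2494 N/mm.
3053 > 2494 → NOT adequate.

f_max ≈ 3050 N/mm; NOT adequate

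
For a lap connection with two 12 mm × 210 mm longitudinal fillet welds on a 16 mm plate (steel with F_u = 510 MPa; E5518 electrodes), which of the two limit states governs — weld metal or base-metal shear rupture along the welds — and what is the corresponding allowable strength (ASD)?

E55XX → F_EXX = 550 MPa.
t_e = 0.707 × 12 = 8.484 mm; L = 420 mm.
Weld metal: R_n/Ω = (1/2.0) × 0.6 × 550 × 8.484 × 420 × 10⁻³ = 587.9 kN.
Base metal (shear rupture): R_n/Ω = (1/2.0) × 0.6 × 510 × 16 × 420 × 10⁻³ = 1028 kN.
Governing: weld metal.

R_n/Ω ≈ 588 kN (weld metal governs)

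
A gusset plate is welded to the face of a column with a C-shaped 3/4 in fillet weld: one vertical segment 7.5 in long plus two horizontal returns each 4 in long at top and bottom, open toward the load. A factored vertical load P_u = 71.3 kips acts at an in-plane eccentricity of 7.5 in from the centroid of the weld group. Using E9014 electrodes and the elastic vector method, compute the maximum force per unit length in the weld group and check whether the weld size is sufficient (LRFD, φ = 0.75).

f_max ≈ 17.9 kip/in; adequate

E90XX → F_EXX = 90 ksi.
Total weld length L_w = 15.5 in. Treat welds as unit-width lines.
Centroid: x̄ = 2×4×2 / 15.5 = 1.032 in from the vertical weld.
Polar moment about centroid: J = I_x + I_y = [7.5³/12 + 2×4×3.75²] + [7.5×1.032² + 2(4³/12 + 4×0.9677²)] = 173.8 in³.
Direct shear f_v = P/L_w = 71.3 / 15.5 = 4.6 kip/in (vertical).
Torsion M = P·e = 71.3 × 7.5 = 534.75 kip·in.
Critical point at (x, y) = (2.968, 3.75) from centroid. f_tx = M·y/J = 11.54 kip/in; f_ty = M·x/J = 9.131 kip/in.
Resultant f_max = √[f_tx² + (f_v + f_ty)²] = √[11.54² + (4.6 + 9.131)²] = 17.93 kip/in.
Capacity per unit length: φr_n = 0.75 × 0.6 × 90 × (0.707 × 0.75) = 21.48 kip/in.
17.93 ≤ 21.48 → adequate.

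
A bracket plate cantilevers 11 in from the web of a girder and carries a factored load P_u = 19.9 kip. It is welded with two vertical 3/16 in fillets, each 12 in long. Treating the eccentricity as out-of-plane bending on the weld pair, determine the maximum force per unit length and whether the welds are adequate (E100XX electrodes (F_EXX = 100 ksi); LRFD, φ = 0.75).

L_w = 2 × 12 = 24 in; section modulus (unit throat) S = 2 × L²/6 = 48 in².
Direct shear f_v = P/L_w = 19.9/24 = 0.8292 kip/in.
Moment M = P × e = 19.9 × 11 = 218.9 kip·in; bending f_b = M/S = 4.56 kip/in.
f_max = √(f_v² + f_b²) = √(0.8292² + 4.56²) = 4.635 kip/in.
φr_n = 0.75 × 0.6 × 100 × (0.707 × 0.1875) = 5.965 kip/in → adequate.

f_max ≈ 4.64 kip/in; adequate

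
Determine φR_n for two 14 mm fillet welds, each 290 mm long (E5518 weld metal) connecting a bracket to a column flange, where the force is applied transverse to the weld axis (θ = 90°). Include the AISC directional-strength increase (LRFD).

φR_n ≈ 2130 kN

E55XX → F_EXX = 550 MPa.
t_e = 0.707 × 14 = 9.898 mm; A_we = 9.898 × 580 = 5741 mm².
Directional factor: 1.0 + 0.5 sin^1.5(90°) = 1.5.
F_nw = 0.6 × 550 × 1.5 = 495 MPa.
φR_n = 0.75 × 495 × 5741 × 10⁻³ = 2131 kN.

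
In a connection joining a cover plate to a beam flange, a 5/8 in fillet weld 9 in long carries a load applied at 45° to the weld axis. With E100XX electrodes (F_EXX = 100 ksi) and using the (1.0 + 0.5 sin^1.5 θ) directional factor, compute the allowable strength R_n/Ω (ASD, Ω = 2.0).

t_e = 0.707 × 0.625 = 0.4419 in; A_we = 0.4419 × 9 = 3.977 in².
Directional factor: 1.0 + 0.5 sin^1.5(45°) = 1.297.
F_nw = 0.6 × 100 × 1.297 = 77.84 ksi.
R_n/Ω = (77.84 × 3.977) / 2.0 = 154.8 kips.

R_n/Ω ≈ 155 kips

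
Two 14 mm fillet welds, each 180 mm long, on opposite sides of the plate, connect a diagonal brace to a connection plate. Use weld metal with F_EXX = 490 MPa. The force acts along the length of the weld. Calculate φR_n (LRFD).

φR_n ≈ 786 kN

Effective throat t_e = 0.707 × 14 = 9.898 mm.
Total length L = 360 mm; A_we = 9.898 × 360 = 3563 mm².
F_nw = 0.6 F_EXX = 0.6 × 490 = 294 MPa.
φR_n = 0.75 × 294 × 3563 × 10⁻³ = 785.7 kN.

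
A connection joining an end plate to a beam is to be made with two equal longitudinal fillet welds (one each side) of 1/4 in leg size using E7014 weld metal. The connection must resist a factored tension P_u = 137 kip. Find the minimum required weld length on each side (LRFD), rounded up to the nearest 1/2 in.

E70XX → F_EXX = 70 ksi.
Throat t_e = 0.707 × 0.25 = 0.1767 in.
φr_n = 0.75 × 0.6 × 70 × 0.1767 = 5.568 kip/in.
L_req = P_u / φr_n = 137 / 5.568 = 24.61 in total.
Per side: 24.61 / 2 = 12.3 in.
Round up → use L = 12.5 in on each side.

L = 12.5 in on each side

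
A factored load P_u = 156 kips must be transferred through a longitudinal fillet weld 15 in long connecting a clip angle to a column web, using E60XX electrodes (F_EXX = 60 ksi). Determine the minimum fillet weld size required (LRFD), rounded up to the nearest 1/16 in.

Total weld length L = 15 in.
Required throat t_e = P_u / (φ × 0.6 F_EXX × L) = 156 / (0.75 × 0.6 × 60 × 15) = 0.3852 in.
Required leg w = t_e / 0.707 = 0.5448 in → use 9/16 in.

w = 9/16 in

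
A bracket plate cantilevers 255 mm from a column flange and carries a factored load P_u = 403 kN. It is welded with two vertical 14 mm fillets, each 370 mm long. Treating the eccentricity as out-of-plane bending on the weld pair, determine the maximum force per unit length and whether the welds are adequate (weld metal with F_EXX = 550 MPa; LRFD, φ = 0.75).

f_max ≈ 2320 N/mm; adequate

L_w = 2 × 370 = 740 mm; section modulus (unit throat) S = 2 × L²/6 = 45630 mm².
Direct shear f_v = P/L_w = 403×10³/740 = 544.6 N/mm.
Moment M = P × e = 403×10³ × 255 = 102760000 N·mm; bending f_b = M/S = 2252 N/mm.
f_max = √(f_v² + f_b²) = √(544.6² + 2252²) = 2317 N/mm.
φr_n = 0.75 × 0.6 × 550 × (0.707 × 14) = 2450 N/mm → adequate.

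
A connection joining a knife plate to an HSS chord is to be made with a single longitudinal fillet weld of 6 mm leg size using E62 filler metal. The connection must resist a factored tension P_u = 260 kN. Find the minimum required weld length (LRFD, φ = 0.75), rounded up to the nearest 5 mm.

L = 220 mm

E62XX → F_EXX = 620 MPa.
Throat t_e = 0.707 × 6 = 4.242 mm.
φr_n = 0.75 × 0.6 × 620 × 4.242 × 10⁻³ = 1.184 kN/mm.
L_req = P_u / φr_n = 260 / 1.184 = 219.7 mm total.
Round up → use L = 220 mm.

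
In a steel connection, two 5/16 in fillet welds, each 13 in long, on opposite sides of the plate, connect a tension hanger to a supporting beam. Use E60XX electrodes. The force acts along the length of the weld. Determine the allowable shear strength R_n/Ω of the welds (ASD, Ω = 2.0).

R_n/Ω ≈ 103 kips

E60XX → F_EXX = 60 ksi.
Effective throat t_e = 0.707 × 0.3125 = 0.2209 in.
Total length L = 26 in; A_we = 0.2209 × 26 = 5.744 in².
F_nw = 0.6 F_EXX = 0.6 × 60 = 36 ksi.
R_n = 36 × 5.744 = 206.8 kips; R_n/Ω = 206.8/2.0 = 103.4 kips.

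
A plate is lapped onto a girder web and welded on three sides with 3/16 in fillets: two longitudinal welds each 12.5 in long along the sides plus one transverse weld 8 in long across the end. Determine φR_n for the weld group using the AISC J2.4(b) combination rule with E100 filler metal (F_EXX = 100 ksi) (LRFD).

φR_n ≈ 198 kip

t_e = 0.707 × 0.1875 = 0.1326 in.
R_nwl = 0.6 × 100 × 0.1326 × 25 = 198.8 kip (longitudinal, 2 welds).
R_nwt = 0.6 × 100 × 0.1326 × 8 = 63.63 kip (transverse, base value).
(i) R_nwl + R_nwt = 262.5 kip; (ii) 0.85 R_nwl + 1.5 R_nwt = 264.5 kip.
R_n = max = 264.5 kip [governs: (ii)]; φR_n = 198.3 kip.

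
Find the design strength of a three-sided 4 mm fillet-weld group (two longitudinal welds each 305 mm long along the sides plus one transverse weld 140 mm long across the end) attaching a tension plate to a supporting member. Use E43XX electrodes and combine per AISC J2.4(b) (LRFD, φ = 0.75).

φR_n ≈ 410 kN

E43XX → F_EXX = 430 MPa.
t_e = 0.707 × 4 = 2.828 mm.
R_nwl = 0.6 × 430 × 2.828 × 610 × 10⁻³ = 445.1 kN (longitudinal, 2 welds).
R_nwt = 0.6 × 430 × 2.828 × 140 × 10⁻³ = 102.1 kN (transverse, base value).
(i) R_nwl + R_nwt = 547.2 kN; (ii) 0.85 R_nwl + 1.5 R_nwt = 531.5 kN.
R_n = max = 547.2 kN [governs: (i)]; φR_n = 410.4 kN.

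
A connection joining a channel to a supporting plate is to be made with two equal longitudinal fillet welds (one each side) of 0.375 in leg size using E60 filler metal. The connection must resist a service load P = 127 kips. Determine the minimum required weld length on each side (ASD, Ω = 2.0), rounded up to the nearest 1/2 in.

E60XX → F_EXX = 60 ksi.
Throat t_e = 0.707 × 0.375 = 0.2651 in.
r_n/Ω = (0.6 × 60 × 0.2651) / 2.0 = 4.772 kip/in.
L_req = P / (r_n/Ω) = 127 / 4.772 = 26.61 in total.
Per side: 26.61 / 2 = 13.31 in.
Round up → use L = 13.5 in on each side.

L = 13.5 in on each side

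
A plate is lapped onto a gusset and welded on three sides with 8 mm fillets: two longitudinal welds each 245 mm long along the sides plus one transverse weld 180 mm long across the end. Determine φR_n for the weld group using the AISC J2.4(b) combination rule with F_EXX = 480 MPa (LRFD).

φR_n ≈ 839 kN

t_e = 0.707 × 8 = 5.656 mm.
R_nwl = 0.6 × 480 × 5.656 × 490 × 10⁻³ = 798.2 kN (longitudinal, 2 welds).
R_nwt = 0.6 × 480 × 5.656 × 180 × 10⁻³ = 293.2 kN (transverse, base value).
(i) R_nwl + R_nwt = 1091 kN; (ii) 0.85 R_nwl + 1.5 R_nwt = 1118 kN.
R_n = max = 1118 kN [governs: (ii)]; φR_n = 838.7 kN.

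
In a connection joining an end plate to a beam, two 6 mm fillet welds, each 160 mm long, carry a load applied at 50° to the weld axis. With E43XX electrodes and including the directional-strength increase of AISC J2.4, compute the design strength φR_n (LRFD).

φR_n ≈ 351 kN

E43XX → F_EXX = 430 MPa.
t_e = 0.707 × 6 = 4.242 mm; A_we = 4.242 × 320 = 1357 mm².
Directional factor: 1.0 + 0.5 sin^1.5(50°) = 1.335.
F_nw = 0.6 × 430 × 1.335 = 344.5 MPa.
φR_n = 0.75 × 344.5 × 1357 × 10⁻³ = 350.7 kN.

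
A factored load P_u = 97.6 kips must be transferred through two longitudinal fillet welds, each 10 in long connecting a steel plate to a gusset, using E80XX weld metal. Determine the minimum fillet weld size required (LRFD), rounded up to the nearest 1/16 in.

E80XX → F_EXX = 80 ksi.
Total weld length L = 20 in.
Required throat t_e = P_u / (φ × 0.6 F_EXX × L) = 97.6 / (0.75 × 0.6 × 80 × 20) = 0.1356 in.
Required leg w = t_e / 0.707 = 0.1917 in → use 1/4 in.

w = 1/4 in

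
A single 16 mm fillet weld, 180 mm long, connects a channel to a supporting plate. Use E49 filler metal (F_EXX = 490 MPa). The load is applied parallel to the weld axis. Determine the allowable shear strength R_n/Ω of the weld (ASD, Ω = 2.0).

Effective throat t_e = 0.707 × 16 = 11.31 mm.
Total length L = 180 mm; A_we = 11.31 × 180 = 2036 mm².
F_nw = 0.6 F_EXX = 0.6 × 490 = 294 MPa.
R_n = 294 × 2036 × 10⁻³ = 598.6 kN; R_n/Ω = 598.6/2.0 = 299.3 kN.

R_n/Ω ≈ 299 kN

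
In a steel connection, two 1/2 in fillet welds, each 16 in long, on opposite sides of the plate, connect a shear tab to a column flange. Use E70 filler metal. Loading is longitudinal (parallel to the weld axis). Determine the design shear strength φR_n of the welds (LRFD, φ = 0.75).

E70XX → F_EXX = 70 ksi.
Effective throat t_e = 0.707 × 0.5 = 0.3535 in.
Total length L = 32 in; A_we = 0.3535 × 32 = 11.31 in².
F_nw = 0.6 F_EXX = 0.6 × 70 = 42 ksi.
φR_n = 0.75 × 42 × 11.31 = 356.3 kips.

φR_n ≈ 356 kips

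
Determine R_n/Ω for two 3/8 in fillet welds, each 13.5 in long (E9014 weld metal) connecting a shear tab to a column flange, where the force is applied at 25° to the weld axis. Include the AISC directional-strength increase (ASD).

E90XX → F_EXX = 90 ksi.
t_e = 0.707 × 0.375 = 0.2651 in; A_we = 0.2651 × 27 = 7.158 in².
Directional factor: 1.0 + 0.5 sin^1.5(25°) = 1.137.
F_nw = 0.6 × 90 × 1.137 = 61.42 ksi.
R_n/Ω = (61.42 × 7.158) / 2.0 = 219.8 kips.

R_n/Ω ≈ 220 kips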